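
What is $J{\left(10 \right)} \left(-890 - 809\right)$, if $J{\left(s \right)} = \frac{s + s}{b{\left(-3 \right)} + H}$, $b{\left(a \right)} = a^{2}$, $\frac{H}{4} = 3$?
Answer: $- \frac{33980}{21} \approx -1618.1$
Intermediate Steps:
$H = 12$ ($H = 4 \cdot 3 = 12$)
$J{\left(s \right)} = \frac{2 s}{21}$ ($J{\left(s \right)} = \frac{s + s}{\left(-3\right)^{2} + 12} = \frac{2 s}{9 + 12} = \frac{2 s}{21}$)
$J{\left(10 \right)} \left(-890 - 809\right) = \frac{2}{21} \cdot 10 \left(-890 - 809\right) = \frac{20}{21} \left(-1699\right) = - \frac{33980}{21}$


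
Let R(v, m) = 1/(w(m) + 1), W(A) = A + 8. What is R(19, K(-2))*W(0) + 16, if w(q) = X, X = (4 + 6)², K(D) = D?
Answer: 1624/101 ≈ 16.079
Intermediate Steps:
W(A) = 8 + A
X = 100 (X = 10² = 100)
w(q) = 100
R(v, m) = 1/101 (R(v, m) = 1/(100 + 1) = 1/101)
R(19, K(-2))*W(0) + 16 = (8 + 0)/101 + 16 = (1/101)*8 + 16 = 8/101 + 16 = 1624/101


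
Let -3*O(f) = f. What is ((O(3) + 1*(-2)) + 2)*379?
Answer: -379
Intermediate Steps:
O(f) = -f/3
((O(3) + 1*(-2)) + 2)*379 = ((-⅓*3 + 1*(-2)) + 2)*379 = ((-1 - 2) + 2)*379 = (-3 + 2)*379 = -1*379 = -379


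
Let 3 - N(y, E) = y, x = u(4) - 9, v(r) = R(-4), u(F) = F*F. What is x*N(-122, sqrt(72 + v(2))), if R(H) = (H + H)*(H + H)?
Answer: 875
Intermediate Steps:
u(F) = F**2
R(H) = 4*H**2 (R(H) = (2*H)*(2*H) = 4*H**2)
v(r) = 64 (v(r) = 4*(-4)**2 = 4*16 = 64)
x = 7 (x = 4**2 - 9 = 16 - 9 = 7)
N(y, E) = 3 - y
x*N(-122, sqrt(72 + v(2))) = 7*(3 - 1*(-122)) = 7*(3 + 122) = 7*125 = 875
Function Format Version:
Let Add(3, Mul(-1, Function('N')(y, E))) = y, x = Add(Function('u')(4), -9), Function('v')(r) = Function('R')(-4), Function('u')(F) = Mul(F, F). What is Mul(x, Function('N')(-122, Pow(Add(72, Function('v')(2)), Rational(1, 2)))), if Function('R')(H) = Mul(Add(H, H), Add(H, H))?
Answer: 875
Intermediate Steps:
Function('u')(F) = Pow(F, 2)
Function('R')(H) = Mul(4, Pow(H, 2)) (Function('R')(H) = Mul(Mul(2, H), Mul(2, H)) = Mul(4, Pow(H, 2)))
Function('v')(r) = 64 (Function('v')(r) = Mul(4, Pow(-4, 2)) = Mul(4, 16) = 64)
x = 7 (x = Add(Pow(4, 2), -9) = Add(16, -9) = 7)
Function('N')(y, E) = Add(3, Mul(-1, y))
Mul(x, Function('N')(-122, Pow(Add(72, Function('v')(2)), Rational(1, 2)))) = Mul(7, Add(3, Mul(-1, -122))) = Mul(7, Add(3, 122)) = Mul(7, 125) = 875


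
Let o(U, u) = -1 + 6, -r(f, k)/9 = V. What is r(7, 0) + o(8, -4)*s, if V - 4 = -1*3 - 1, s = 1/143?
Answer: 5/143 ≈ 0.034965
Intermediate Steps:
s = 1/143 ≈ 0.0069930
V = 0 (V = 4 + (-1*3 - 1) = 4 + (-3 - 1) = 4 - 4 = 0)
r(f, k) = 0 (r(f, k) = -9*0 = 0)
o(U, u) = 5
r(7, 0) + o(8, -4)*s = 0 + 5*(1/143) = 0 + 5/143 = 5/143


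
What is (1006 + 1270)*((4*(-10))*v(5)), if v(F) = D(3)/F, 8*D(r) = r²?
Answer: -20484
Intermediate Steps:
D(r) = r²/8
v(F) = 9/(8*F) (v(F) = ((⅛)*3²)/F = ((⅛)*9)/F = 9/(8*F))
(1006 + 1270)*((4*(-10))*v(5)) = (1006 + 1270)*((4*(-10))*((9/8)/5)) = 2276*(-45/5) = 2276*(-40*9/40) = 2276*(-9) = -20484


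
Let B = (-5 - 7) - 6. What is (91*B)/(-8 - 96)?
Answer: 63/4 ≈ 15.750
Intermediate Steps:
B = -18 (B = -12 - 6 = -18)
(91*B)/(-8 - 96) = (91*(-18))/(-8 - 96) = -1638/(-104) = -1638*(-1/104) = 63/4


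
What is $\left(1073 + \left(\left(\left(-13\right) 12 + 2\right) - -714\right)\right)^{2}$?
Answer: $2666689$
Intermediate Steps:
$\left(1073 + \left(\left(\left(-13\right) 12 + 2\right) - -714\right)\right)^{2} = \left(1073 + \left(\left(-156 + 2\right) + 714\right)\right)^{2} = \left(1073 + \left(-154 + 714\right)\right)^{2} = \left(1073 + 560\right)^{2} = 1633^{2} = 2666689$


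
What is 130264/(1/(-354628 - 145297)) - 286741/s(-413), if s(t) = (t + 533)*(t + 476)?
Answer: -70332008656963/1080 ≈ -6.5122e+10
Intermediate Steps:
s(t) = (476 + t)*(533 + t) (s(t) = (533 + t)*(476 + t) = (476 + t)*(533 + t))
130264/(1/(-354628 - 145297)) - 286741/s(-413) = 130264/(1/(-354628 - 145297)) - 286741/(253708 + (-413)**2 + 1009*(-413)) = 130264/(1/(-499925)) - 286741/(253708 + 170569 - 416717) = 130264/(-1/499925) - 286741/7560 = 130264*(-499925) - 286741*1/7560 = -65122230200 - 40963/1080 = -70332008656963/1080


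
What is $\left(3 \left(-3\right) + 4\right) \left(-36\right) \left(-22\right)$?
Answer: $-3960$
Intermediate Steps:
$\left(3 \left(-3\right) + 4\right) \left(-36\right) \left(-22\right) = \left(-9 + 4\right) \left(-36\right) \left(-22\right) = \left(-5\right) \left(-36\right) \left(-22\right) = 180 \left(-22\right) = -3960$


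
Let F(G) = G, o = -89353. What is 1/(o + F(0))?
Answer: -1/89353 ≈ -1.1192e-5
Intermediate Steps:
1/(o + F(0)) = 1/(-89353 + 0) = 1/(-89353) = -1/89353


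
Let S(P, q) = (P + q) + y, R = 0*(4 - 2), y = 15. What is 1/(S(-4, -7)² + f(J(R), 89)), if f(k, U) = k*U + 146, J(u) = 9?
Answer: 1/963 ≈ 0.0010384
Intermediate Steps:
R = 0 (R = 0*2 = 0)
S(P, q) = 15 + P + q (S(P, q) = (P + q) + 15 = 15 + P + q)
f(k, U) = 146 + U*k (f(k, U) = U*k + 146 = 146 + U*k)
1/(S(-4, -7)² + f(J(R), 89)) = 1/((15 - 4 - 7)² + (146 + 89*9)) = 1/(4² + (146 + 801)) = 1/(16 + 947) = 1/963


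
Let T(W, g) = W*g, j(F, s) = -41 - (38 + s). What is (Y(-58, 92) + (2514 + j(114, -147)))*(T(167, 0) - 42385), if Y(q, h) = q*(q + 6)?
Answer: -237271230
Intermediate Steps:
Y(q, h) = q*(6 + q)
j(F, s) = -79 - s (j(F, s) = -41 + (-38 - s) = -79 - s)
(Y(-58, 92) + (2514 + j(114, -147)))*(T(167, 0) - 42385) = (-58*(6 - 58) + (2514 + (-79 - 1*(-147))))*(167*0 - 42385) = (-58*(-52) + (2514 + (-79 + 147)))*(0 - 42385) = (3016 + (2514 + 68))*(-42385) = (3016 + 2582)*(-42385) = 5598*(-42385) = -237271230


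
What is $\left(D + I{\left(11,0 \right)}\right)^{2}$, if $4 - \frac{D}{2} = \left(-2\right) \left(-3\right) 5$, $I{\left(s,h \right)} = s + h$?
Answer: $1681$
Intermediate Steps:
$I{\left(s,h \right)} = h + s$
$D = -52$ ($D = 8 - 2 \left(-2\right) \left(-3\right) 5 = 8 - 2 \cdot 6 \cdot 5 = 8 - 60 = -52$)
$\left(D + I{\left(11,0 \right)}\right)^{2} = \left(-52 + \left(0 + 11\right)\right)^{2} = \left(-52 + 11\right)^{2} = \left(-41\right)^{2} = 1681$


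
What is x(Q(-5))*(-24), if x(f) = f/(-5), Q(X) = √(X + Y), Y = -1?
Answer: 24*I*√6/5 ≈ 11.758*I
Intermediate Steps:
Q(X) = √(-1 + X) (Q(X) = √(X - 1) = √(-1 + X))
x(f) = -f/5 (x(f) = f*(-⅕) = -f/5)
x(Q(-5))*(-24) = -√(-1 - 5)/5*(-24) = -I*√6/5*(-24) = 24*I*√6/5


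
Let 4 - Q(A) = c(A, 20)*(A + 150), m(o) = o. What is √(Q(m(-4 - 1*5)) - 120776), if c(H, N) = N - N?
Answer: 2*I*√30193 ≈ 347.52*I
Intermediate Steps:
c(H, N) = 0
Q(A) = 4 (Q(A) = 4 - 0*(A + 150) = 4 - 0*(150 + A) = 4 - 1*0 = 4 + 0 = 4)
√(Q(m(-4 - 1*5)) - 120776) = √(4 - 120776) = √(-120772) = 2*I*√30193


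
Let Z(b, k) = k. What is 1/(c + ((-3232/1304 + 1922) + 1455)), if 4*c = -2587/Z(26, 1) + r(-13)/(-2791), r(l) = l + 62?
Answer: 909866/2481902525 ≈ 0.00036660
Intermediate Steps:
r(l) = 62 + l
c = -3610183/5582 (c = (-2587/1 + (62 - 13)/(-2791))/4 = (-2587*1 + 49*(-1/2791))/4 = (-2587 - 49/2791)/4 = (¼)*(-7220366/2791) = -3610183/5582 ≈ -646.75)
1/(c + ((-3232/1304 + 1922) + 1455)) = 1/(-3610183/5582 + ((-3232/1304 + 1922) + 1455)) = 1/(-3610183/5582 + ((-3232*1/1304 + 1922) + 1455)) = 1/(-3610183/5582 + ((-404/163 + 1922) + 1455)) = 1/(-3610183/5582 + (312882/163 + 1455)) = 1/(-3610183/5582 + 550047/163) = 1/(2481902525/909866) = 909866/2481902525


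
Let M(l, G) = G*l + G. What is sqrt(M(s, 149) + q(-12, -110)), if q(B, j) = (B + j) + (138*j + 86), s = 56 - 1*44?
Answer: 7*I*sqrt(271) ≈ 115.23*I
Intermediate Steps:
s = 12 (s = 56 - 44 = 12)
M(l, G) = G + G*l
q(B, j) = 86 + B + 139*j (q(B, j) = (B + j) + (86 + 138*j) = 86 + B + 139*j)
sqrt(M(s, 149) + q(-12, -110)) = sqrt(149*(1 + 12) + (86 - 12 + 139*(-110))) = sqrt(149*13 + (86 - 12 - 15290)) = sqrt(1937 - 15216) = sqrt(-13279) = 7*I*sqrt(271)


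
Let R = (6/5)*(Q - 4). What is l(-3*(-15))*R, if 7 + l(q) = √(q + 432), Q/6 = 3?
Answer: -588/5 + 252*√53/5 ≈ 249.32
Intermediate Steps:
Q = 18 (Q = 6*3 = 18)
l(q) = -7 + √(432 + q) (l(q) = -7 + √(q + 432) = -7 + √(432 + q))
R = 84/5 (R = (6/5)*(18 - 4) = (6*(⅕))*14 = (6/5)*14 = 84/5 ≈ 16.800)
l(-3*(-15))*R = (-7 + √(432 - 3*(-15)))*(84/5) = (-7 + √(432 + 45))*(84/5) = (-7 + √477)*(84/5) = (-7 + 3*√53)*(84/5) = -588/5 + 252*√53/5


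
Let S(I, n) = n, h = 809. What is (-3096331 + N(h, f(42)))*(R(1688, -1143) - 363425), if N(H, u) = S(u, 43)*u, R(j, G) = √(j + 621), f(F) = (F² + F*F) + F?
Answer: 1069494721925 - 2942821*√2309 ≈ 1.0694e+12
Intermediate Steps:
f(F) = F + 2*F² (f(F) = (F² + F²) + F = 2*F² + F = F + 2*F²)
R(j, G) = √(621 + j)
N(H, u) = 43*u
(-3096331 + N(h, f(42)))*(R(1688, -1143) - 363425) = (-3096331 + 43*(42*(1 + 2*42)))*(√(621 + 1688) - 363425) = (-3096331 + 43*(42*(1 + 84)))*(√2309 - 363425) = (-3096331 + 43*(42*85))*(-363425 + √2309) = (-3096331 + 43*3570)*(-363425 + √2309) = (-3096331 + 153510)*(-363425 + √2309) = -2942821*(-363425 + √2309) = 1069494721925 - 2942821*√2309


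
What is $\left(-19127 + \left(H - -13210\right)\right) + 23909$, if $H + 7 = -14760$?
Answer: $3225$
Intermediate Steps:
$H = -14767$ ($H = -7 - 14760 = -14767$)
$\left(-19127 + \left(H - -13210\right)\right) + 23909 = \left(-19127 - 1557\right) + 23909 = -20684 + 23909 = 3225$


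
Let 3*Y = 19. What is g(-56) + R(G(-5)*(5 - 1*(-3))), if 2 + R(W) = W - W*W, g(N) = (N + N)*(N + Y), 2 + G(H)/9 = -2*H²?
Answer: -42047158/3 ≈ -1.4016e+7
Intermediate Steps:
Y = 19/3 (Y = (⅓)*19 = 19/3 ≈ 6.3333)
G(H) = -18 - 18*H² (G(H) = -18 + 9*(-2*H²) = -18 - 18*H²)
g(N) = 2*N*(19/3 + N) (g(N) = (N + N)*(N + 19/3) = (2*N)*(19/3 + N) = 2*N*(19/3 + N))
R(W) = -2 + W - W² (R(W) = -2 + (W - W*W) = -2 + (W - W²) = -2 + W - W²)
g(-56) + R(G(-5)*(5 - 1*(-3))) = (⅔)*(-56)*(19 + 3*(-56)) + (-2 + (-18 - 18*(-5)²)*(5 - 1*(-3)) - ((-18 - 18*(-5)²)*(5 - 1*(-3)))²) = (⅔)*(-56)*(19 - 168) + (-2 + (-18 - 18*25)*(5 + 3) - ((-18 - 18*25)*(5 + 3))²) = (⅔)*(-56)*(-149) + (-2 + (-18 - 450)*8 - ((-18 - 450)*8)²) = 16688/3 + (-2 - 468*8 - (-468*8)²) = 16688/3 + (-2 - 3744 - 1*(-3744)²) = 16688/3 + (-2 - 3744 - 1*14017536) = 16688/3 + (-2 - 3744 - 14017536) = 16688/3 - 14021282 = -42047158/3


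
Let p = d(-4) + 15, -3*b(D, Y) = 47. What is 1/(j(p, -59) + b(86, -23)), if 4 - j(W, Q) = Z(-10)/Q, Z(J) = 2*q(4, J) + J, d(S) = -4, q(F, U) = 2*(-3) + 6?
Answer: -177/2095 ≈ -0.084487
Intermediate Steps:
q(F, U) = 0 (q(F, U) = -6 + 6 = 0)
b(D, Y) = -47/3 (b(D, Y) = -1/3*47 = -47/3)
Z(J) = J (Z(J) = 2*0 + J = 0 + J = J)
p = 11 (p = -4 + 15 = 11)
j(W, Q) = 4 + 10/Q (j(W, Q) = 4 - (-10)/Q = 4 + 10/Q)
1/(j(p, -59) + b(86, -23)) = 1/((4 + 10/(-59)) - 47/3) = 1/((4 + 10*(-1/59)) - 47/3) = 1/((4 - 10/59) - 47/3) = 1/(226/59 - 47/3) = 1/(-2095/177) = -177/2095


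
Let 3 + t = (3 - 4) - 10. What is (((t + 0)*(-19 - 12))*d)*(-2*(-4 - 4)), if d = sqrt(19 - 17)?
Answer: 6944*sqrt(2) ≈ 9820.3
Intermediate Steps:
t = -14 (t = -3 + ((3 - 4) - 10) = -3 + (-1 - 10) = -3 - 11 = -14)
d = sqrt(2) ≈ 1.4142
(((t + 0)*(-19 - 12))*d)*(-2*(-4 - 4)) = (((-14 + 0)*(-19 - 12))*sqrt(2))*(-2*(-4 - 4)) = ((-14*(-31))*sqrt(2))*(-2*(-8)) = (434*sqrt(2))*(-1*(-16)) = (434*sqrt(2))*16 = 6944*sqrt(2)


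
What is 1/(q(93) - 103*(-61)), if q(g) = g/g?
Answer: 1/6284 ≈ 0.00015913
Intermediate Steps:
q(g) = 1
1/(q(93) - 103*(-61)) = 1/(1 - 103*(-61)) = 1/(1 + 6283) = 1/6284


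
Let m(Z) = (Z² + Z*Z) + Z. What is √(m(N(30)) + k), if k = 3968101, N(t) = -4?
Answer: √3968129 ≈ 1992.0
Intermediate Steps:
m(Z) = Z + 2*Z² (m(Z) = (Z² + Z²) + Z = 2*Z² + Z = Z + 2*Z²)
√(m(N(30)) + k) = √(-4*(1 + 2*(-4)) + 3968101) = √(-4*(1 - 8) + 3968101) = √(-4*(-7) + 3968101) = √(28 + 3968101) = √3968129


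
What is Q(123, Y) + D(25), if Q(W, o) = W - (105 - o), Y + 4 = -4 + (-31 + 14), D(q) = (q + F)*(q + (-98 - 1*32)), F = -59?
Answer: 3563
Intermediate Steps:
D(q) = (-130 + q)*(-59 + q) (D(q) = (q - 59)*(q + (-98 - 1*32)) = (-59 + q)*(q + (-98 - 32)) = (-59 + q)*(q - 130) = (-59 + q)*(-130 + q) = (-130 + q)*(-59 + q))
Y = -25 (Y = -4 + (-4 + (-31 + 14)) = -4 + (-4 - 17) = -4 - 21 = -25)
Q(W, o) = -105 + W + o (Q(W, o) = W + (-105 + o) = -105 + W + o)
Q(123, Y) + D(25) = (-105 + 123 - 25) + (7670 + 25² - 189*25) = -7 + (7670 + 625 - 4725) = -7 + 3570 = 3563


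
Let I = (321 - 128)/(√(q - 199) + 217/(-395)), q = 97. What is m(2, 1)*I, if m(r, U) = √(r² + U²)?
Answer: -16542995*√5/15961639 - 30112825*I*√510/15961639 ≈ -2.3175 - 42.605*I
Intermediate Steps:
I = 193/(-217/395 + I*√102) (I = (321 - 128)/(√(97 - 199) + 217/(-395)) = 193/(√(-102) + 217*(-1/395)) = 193/(I*√102 - 217/395) = 193/(-217/395 + I*√102) ≈ -1.0364 - 19.053*I)
m(r, U) = √(U² + r²)
m(2, 1)*I = √(1² + 2²)*(-16542995/15961639 - 30112825*I*√102/15961639) = √(1 + 4)*(-16542995/15961639 - 30112825*I*√102/15961639) = √5*(-16542995/15961639 - 30112825*I*√102/15961639)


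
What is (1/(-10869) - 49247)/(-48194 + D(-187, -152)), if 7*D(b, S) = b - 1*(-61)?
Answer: 133816411/131004057 ≈ 1.0215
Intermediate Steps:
D(b, S) = 61/7 + b/7 (D(b, S) = (b - 1*(-61))/7 = (b + 61)/7 = (61 + b)/7 = 61/7 + b/7)
(1/(-10869) - 49247)/(-48194 + D(-187, -152)) = (1/(-10869) - 49247)/(-48194 + (61/7 + (⅐)*(-187))) = (-1/10869 - 49247)/(-48194 + (61/7 - 187/7)) = -535265644/(10869*(-48194 - 18)) = -535265644/10869/(-48212) = -535265644/10869*(-1/48212) = 133816411/131004057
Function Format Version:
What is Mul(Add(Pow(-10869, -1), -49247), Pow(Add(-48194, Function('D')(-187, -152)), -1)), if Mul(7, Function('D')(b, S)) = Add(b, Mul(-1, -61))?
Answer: Rational(133816411, 131004057) ≈ 1.0215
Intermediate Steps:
Function('D')(b, S) = Add(Rational(61, 7), Mul(Rational(1, 7), b)) (Function('D')(b, S) = Mul(Rational(1, 7), Add(b, Mul(-1, -61))) = Mul(Rational(1, 7), Add(b, 61)) = Mul(Rational(1, 7), Add(61, b)) = Add(Rational(61, 7), Mul(Rational(1, 7), b)))
Mul(Add(Pow(-10869, -1), -49247), Pow(Add(-48194, Function('D')(-187, -152)), -1)) = Mul(Add(Pow(-10869, -1), -49247), Pow(Add(-48194, Add(Rational(61, 7), Mul(Rational(1, 7), -187))), -1)) = Mul(Add(Rational(-1, 10869), -49247), Pow(Add(-48194, Add(Rational(61, 7), Rational(-187, 7))), -1)) = Mul(Rational(-535265644, 10869), Pow(Add(-48194, -18), -1)) = Mul(Rational(-535265644, 10869), Pow(-48212, -1)) = Mul(Rational(-535265644, 10869), Rational(-1, 48212)) = Rational(133816411, 131004057)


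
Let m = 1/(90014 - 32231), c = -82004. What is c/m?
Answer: -4738437132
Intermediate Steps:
m = 1/57783 ≈ 1.7306e-5
c/m = -82004/1/57783 = -82004*57783 = -4738437132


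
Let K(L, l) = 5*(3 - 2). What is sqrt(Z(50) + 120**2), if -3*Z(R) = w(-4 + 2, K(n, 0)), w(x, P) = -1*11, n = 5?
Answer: sqrt(129633)/3 ≈ 120.02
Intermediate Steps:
K(L, l) = 5 (K(L, l) = 5*1 = 5)
w(x, P) = -11
Z(R) = 11/3 (Z(R) = -1/3*(-11) = 11/3)
sqrt(Z(50) + 120**2) = sqrt(11/3 + 120**2) = sqrt(11/3 + 14400) = sqrt(43211/3) = sqrt(129633)/3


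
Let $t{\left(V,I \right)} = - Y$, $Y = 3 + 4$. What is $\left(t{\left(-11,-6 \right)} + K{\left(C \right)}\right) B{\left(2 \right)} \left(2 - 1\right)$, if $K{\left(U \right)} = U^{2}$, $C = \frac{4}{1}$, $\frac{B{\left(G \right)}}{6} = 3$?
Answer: $162$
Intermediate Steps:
$B{\left(G \right)} = 18$ ($B{\left(G \right)} = 6 \cdot 3 = 18$)
$C = 4$ ($C = 4 \cdot 1 = 4$)
$Y = 7$
$t{\left(V,I \right)} = -7$ ($t{\left(V,I \right)} = \left(-1\right) 7 = -7$)
$\left(t{\left(-11,-6 \right)} + K{\left(C \right)}\right) B{\left(2 \right)} \left(2 - 1\right) = \left(-7 + 4^{2}\right) 18 \left(2 - 1\right) = \left(-7 + 16\right) 18 \cdot 1 = 9 \cdot 18 = 162$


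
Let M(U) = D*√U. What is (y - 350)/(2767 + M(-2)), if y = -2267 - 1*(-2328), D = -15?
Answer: -799663/7656739 - 4335*I*√2/7656739 ≈ -0.10444 - 0.00080068*I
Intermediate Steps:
M(U) = -15*√U
y = 61 (y = -2267 + 2328 = 61)
(y - 350)/(2767 + M(-2)) = (61 - 350)/(2767 - 15*I*√2) = -289/(2767 - 15*I*√2)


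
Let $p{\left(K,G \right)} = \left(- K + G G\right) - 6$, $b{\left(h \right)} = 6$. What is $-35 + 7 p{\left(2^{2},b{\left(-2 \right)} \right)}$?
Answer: $147$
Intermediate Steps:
$p{\left(K,G \right)} = -6 + G^{2} - K$ ($p{\left(K,G \right)} = \left(- K + G^{2}\right) - 6 = \left(G^{2} - K\right) - 6 = -6 + G^{2} - K$)
$-35 + 7 p{\left(2^{2},b{\left(-2 \right)} \right)} = -35 + 7 \left(-6 + 6^{2} - 2^{2}\right) = -35 + 7 \left(-6 + 36 - 4\right) = -35 + 7 \cdot 26 = -35 + 182 = 147$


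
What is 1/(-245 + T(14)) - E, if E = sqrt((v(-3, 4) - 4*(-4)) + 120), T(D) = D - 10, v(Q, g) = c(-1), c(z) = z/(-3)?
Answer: -1/241 - sqrt(1227)/3 ≈ -11.680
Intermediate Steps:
c(z) = -z/3 (c(z) = z*(-1/3) = -z/3)
v(Q, g) = 1/3 (v(Q, g) = -1/3*(-1) = 1/3)
T(D) = -10 + D
E = sqrt(1227)/3 (E = sqrt((1/3 - 4*(-4)) + 120) = sqrt((1/3 + 16) + 120) = sqrt(49/3 + 120) = sqrt(409/3) = sqrt(1227)/3 ≈ 11.676)
1/(-245 + T(14)) - E = 1/(-245 + (-10 + 14)) - sqrt(1227)/3 = 1/(-245 + 4) - sqrt(1227)/3 = 1/(-241) - sqrt(1227)/3 = -1/241 - sqrt(1227)/3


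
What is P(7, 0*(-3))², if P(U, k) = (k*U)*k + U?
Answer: 49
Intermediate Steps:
P(U, k) = U + U*k² (P(U, k) = (U*k)*k + U = U*k² + U = U + U*k²)
P(7, 0*(-3))² = (7*(1 + (0*(-3))²))² = (7*(1 + 0²))² = (7*(1 + 0))² = (7*1)² = 7² = 49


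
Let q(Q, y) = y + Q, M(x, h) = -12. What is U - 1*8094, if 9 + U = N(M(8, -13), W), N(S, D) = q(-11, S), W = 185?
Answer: -8126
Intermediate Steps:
q(Q, y) = Q + y
N(S, D) = -11 + S
U = -32 (U = -9 + (-11 - 12) = -9 - 23 = -32)
U - 1*8094 = -32 - 1*8094 = -32 - 8094 = -8126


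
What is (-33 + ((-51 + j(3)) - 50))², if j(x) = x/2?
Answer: 70225/4 ≈ 17556.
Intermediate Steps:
j(x) = x/2 (j(x) = x*(½) = x/2)
(-33 + ((-51 + j(3)) - 50))² = (-33 + ((-51 + (½)*3) - 50))² = (-33 + ((-51 + 3/2) - 50))² = (-33 + (-99/2 - 50))² = (-33 - 199/2)² = (-265/2)² = 70225/4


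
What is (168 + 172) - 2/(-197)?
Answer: 66982/197 ≈ 340.01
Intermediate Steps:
(168 + 172) - 2/(-197) = 340 - 2*(-1/197) = 340 + 2/197 = 66982/197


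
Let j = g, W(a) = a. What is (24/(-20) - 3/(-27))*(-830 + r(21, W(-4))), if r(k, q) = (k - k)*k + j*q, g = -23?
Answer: 4018/5 ≈ 803.60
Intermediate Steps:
j = -23
r(k, q) = -23*q (r(k, q) = (k - k)*k - 23*q = 0*k - 23*q = 0 - 23*q = -23*q)
(24/(-20) - 3/(-27))*(-830 + r(21, W(-4))) = (24/(-20) - 3/(-27))*(-830 - 23*(-4)) = (24*(-1/20) - 3*(-1/27))*(-830 + 92) = (-6/5 + ⅑)*(-738) = -49/45*(-738) = 4018/5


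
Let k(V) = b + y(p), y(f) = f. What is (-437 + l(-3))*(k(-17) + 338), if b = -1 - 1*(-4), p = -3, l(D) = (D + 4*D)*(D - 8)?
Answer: -91936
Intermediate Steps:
l(D) = 5*D*(-8 + D) (l(D) = (5*D)*(-8 + D) = 5*D*(-8 + D))
b = 3 (b = -1 + 4 = 3)
k(V) = 0 (k(V) = 3 - 3 = 0)
(-437 + l(-3))*(k(-17) + 338) = (-437 + 5*(-3)*(-8 - 3))*(0 + 338) = (-437 + 5*(-3)*(-11))*338 = (-437 + 165)*338 = -272*338 = -91936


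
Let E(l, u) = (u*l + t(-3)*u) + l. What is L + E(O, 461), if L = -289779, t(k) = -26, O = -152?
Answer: -371989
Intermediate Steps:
E(l, u) = l - 26*u + l*u (E(l, u) = (u*l - 26*u) + l = (l*u - 26*u) + l = (-26*u + l*u) + l = l - 26*u + l*u)
L + E(O, 461) = -289779 + (-152 - 26*461 - 152*461) = -289779 + (-152 - 11986 - 70072) = -289779 - 82210 = -371989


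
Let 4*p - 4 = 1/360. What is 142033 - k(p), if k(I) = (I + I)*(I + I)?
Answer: 73627830719/518400 ≈ 1.4203e+5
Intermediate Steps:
p = 1441/1440 (p = 1 + (¼)/360 = 1 + (¼)*(1/360) = 1 + 1/1440 = 1441/1440 ≈ 1.0007)
k(I) = 4*I² (k(I) = (2*I)*(2*I) = 4*I²)
142033 - k(p) = 142033 - 4*(1441/1440)² = 142033 - 4*2076481/2073600 = 142033 - 1*2076481/518400 = 142033 - 2076481/518400 = 73627830719/518400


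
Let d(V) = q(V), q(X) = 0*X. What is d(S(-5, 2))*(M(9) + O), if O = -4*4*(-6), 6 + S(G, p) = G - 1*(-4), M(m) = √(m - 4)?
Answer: 0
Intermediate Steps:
q(X) = 0
M(m) = √(-4 + m)
S(G, p) = -2 + G (S(G, p) = -6 + (G - 1*(-4)) = -6 + (G + 4) = -6 + (4 + G) = -2 + G)
d(V) = 0
O = 96 (O = -16*(-6) = 96)
d(S(-5, 2))*(M(9) + O) = 0*(√(-4 + 9) + 96) = 0*(√5 + 96) = 0*(96 + √5) = 0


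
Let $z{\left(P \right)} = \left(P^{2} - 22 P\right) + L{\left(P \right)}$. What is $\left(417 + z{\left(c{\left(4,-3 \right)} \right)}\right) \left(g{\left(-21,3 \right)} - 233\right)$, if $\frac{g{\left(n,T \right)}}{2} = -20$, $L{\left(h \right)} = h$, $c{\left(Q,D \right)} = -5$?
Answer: $-149331$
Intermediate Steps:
$g{\left(n,T \right)} = -40$ ($g{\left(n,T \right)} = 2 \left(-20\right) = -40$)
$z{\left(P \right)} = P^{2} - 21 P$ ($z{\left(P \right)} = \left(P^{2} - 22 P\right) + P = P^{2} - 21 P$)
$\left(417 + z{\left(c{\left(4,-3 \right)} \right)}\right) \left(g{\left(-21,3 \right)} - 233\right) = \left(417 - 5 \left(-21 - 5\right)\right) \left(-40 - 233\right) = \left(417 - -130\right) \left(-273\right) = \left(417 + 130\right) \left(-273\right) = 547 \left(-273\right) = -149331$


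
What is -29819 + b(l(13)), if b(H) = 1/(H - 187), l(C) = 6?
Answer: -5397240/181 ≈ -29819.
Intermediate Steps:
b(H) = 1/(-187 + H)
-29819 + b(l(13)) = -29819 + 1/(-187 + 6) = -29819 + 1/(-181) = -29819 - 1/181 = -5397240/181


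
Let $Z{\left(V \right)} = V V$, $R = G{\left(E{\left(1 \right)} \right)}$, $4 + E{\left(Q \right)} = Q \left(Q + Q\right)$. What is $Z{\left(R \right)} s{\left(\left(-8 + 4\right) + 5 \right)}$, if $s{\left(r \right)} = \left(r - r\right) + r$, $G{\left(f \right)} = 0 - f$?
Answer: $4$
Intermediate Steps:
$E{\left(Q \right)} = -4 + 2 Q^{2}$ ($E{\left(Q \right)} = -4 + Q \left(Q + Q\right) = -4 + Q 2 Q = -4 + 2 Q^{2}$)
$G{\left(f \right)} = - f$
$s{\left(r \right)} = r$ ($s{\left(r \right)} = 0 + r = r$)
$R = 2$ ($R = - (-4 + 2 \cdot 1^{2}) = - (-4 + 2 \cdot 1) = - (-4 + 2) = \left(-1\right) \left(-2\right) = 2$)
$Z{\left(V \right)} = V^{2}$
$Z{\left(R \right)} s{\left(\left(-8 + 4\right) + 5 \right)} = 2^{2} \left(\left(-8 + 4\right) + 5\right) = 4 \left(-4 + 5\right) = 4 \cdot 1 = 4$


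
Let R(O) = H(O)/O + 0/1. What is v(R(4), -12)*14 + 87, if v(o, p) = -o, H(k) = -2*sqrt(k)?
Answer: 101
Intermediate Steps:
R(O) = -2/sqrt(O) (R(O) = (-2*sqrt(O))/O + 0/1 = -2/sqrt(O) + 0*1 = -2/sqrt(O) + 0 = -2/sqrt(O))
v(R(4), -12)*14 + 87 = -(-2)/sqrt(4)*14 + 87 = -(-2)/2*14 + 87 = -1*(-1)*14 + 87 = 1*14 + 87 = 14 + 87 = 101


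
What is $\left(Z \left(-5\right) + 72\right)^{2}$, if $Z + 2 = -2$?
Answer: $8464$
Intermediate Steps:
$Z = -4$ ($Z = -2 - 2 = -4$)
$\left(Z \left(-5\right) + 72\right)^{2} = \left(\left(-4\right) \left(-5\right) + 72\right)^{2} = \left(20 + 72\right)^{2} = 92^{2} = 8464$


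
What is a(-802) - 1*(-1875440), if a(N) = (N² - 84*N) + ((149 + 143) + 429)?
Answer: 2586733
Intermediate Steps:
a(N) = 721 + N² - 84*N (a(N) = (N² - 84*N) + (292 + 429) = (N² - 84*N) + 721 = 721 + N² - 84*N)
a(-802) - 1*(-1875440) = (721 + (-802)² - 84*(-802)) - 1*(-1875440) = (721 + 643204 + 67368) + 1875440 = 711293 + 1875440 = 2586733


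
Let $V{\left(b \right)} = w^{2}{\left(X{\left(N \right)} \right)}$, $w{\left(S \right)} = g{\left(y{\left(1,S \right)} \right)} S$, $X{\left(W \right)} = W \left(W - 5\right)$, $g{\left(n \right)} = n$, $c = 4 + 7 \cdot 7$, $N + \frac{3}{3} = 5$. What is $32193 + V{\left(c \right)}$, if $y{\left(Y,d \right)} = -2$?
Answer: $32257$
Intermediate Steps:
$N = 4$ ($N = -1 + 5 = 4$)
$c = 53$ ($c = 4 + 49 = 53$)
$X{\left(W \right)} = W \left(-5 + W\right)$
$w{\left(S \right)} = - 2 S$
$V{\left(b \right)} = 64$ ($V{\left(b \right)} = \left(- 2 \cdot 4 \left(-5 + 4\right)\right)^{2} = \left(- 2 \cdot 4 \left(-1\right)\right)^{2} = \left(\left(-2\right) \left(-4\right)\right)^{2} = 8^{2} = 64$)
$32193 + V{\left(c \right)} = 32193 + 64 = 32257$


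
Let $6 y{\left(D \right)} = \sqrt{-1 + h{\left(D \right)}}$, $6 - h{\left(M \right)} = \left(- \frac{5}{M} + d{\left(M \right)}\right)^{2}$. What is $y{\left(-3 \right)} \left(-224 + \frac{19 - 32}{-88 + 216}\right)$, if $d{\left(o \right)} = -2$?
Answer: $- \frac{28685 \sqrt{11}}{1152} \approx -82.584$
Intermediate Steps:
$h{\left(M \right)} = 6 - \left(-2 - \frac{5}{M}\right)^{2}$ ($h{\left(M \right)} = 6 - \left(- \frac{5}{M} - 2\right)^{2} = 6 - \left(-2 - \frac{5}{M}\right)^{2}$)
$y{\left(D \right)} = \frac{\sqrt{1 - \frac{25}{D^{2}} - \frac{20}{D}}}{6}$ ($y{\left(D \right)} = \frac{\sqrt{-1 - \left(-2 + \frac{20}{D} + \frac{25}{D^{2}}\right)}}{6} = \frac{\sqrt{1 - \frac{25}{D^{2}} - \frac{20}{D}}}{6}$)
$y{\left(-3 \right)} \left(-224 + \frac{19 - 32}{-88 + 216}\right) = \frac{\sqrt{1 - \frac{25}{9} - \frac{20}{-3}}}{6} \left(-224 + \frac{19 - 32}{-88 + 216}\right) = \frac{\sqrt{1 - \frac{25}{9} - - \frac{20}{3}}}{6} \left(-224 - \frac{13}{128}\right) = \frac{\sqrt{1 - \frac{25}{9} + \frac{20}{3}}}{6} \left(-224 - \frac{13}{128}\right) = \frac{\sqrt{\frac{44}{9}}}{6} \left(-224 - \frac{13}{128}\right) = \frac{\frac{2}{3} \sqrt{11}}{6} \left(- \frac{28685}{128}\right) = \frac{\sqrt{11}}{9} \left(- \frac{28685}{128}\right) = - \frac{28685 \sqrt{11}}{1152}$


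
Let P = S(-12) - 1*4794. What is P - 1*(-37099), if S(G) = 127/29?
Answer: 936972/29 ≈ 32309.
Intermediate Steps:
S(G) = 127/29 (S(G) = 127*(1/29) = 127/29)
P = -138899/29 (P = 127/29 - 1*4794 = 127/29 - 4794 = -138899/29 ≈ -4789.6)
P - 1*(-37099) = -138899/29 - 1*(-37099) = -138899/29 + 37099 = 936972/29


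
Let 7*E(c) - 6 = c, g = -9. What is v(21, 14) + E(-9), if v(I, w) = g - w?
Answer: -164/7 ≈ -23.429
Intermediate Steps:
v(I, w) = -9 - w
E(c) = 6/7 + c/7
v(21, 14) + E(-9) = (-9 - 1*14) + (6/7 + (1/7)*(-9)) = (-9 - 14) + (6/7 - 9/7) = -23 - 3/7 = -164/7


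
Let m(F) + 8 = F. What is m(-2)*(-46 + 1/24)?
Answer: 5515/12 ≈ 459.58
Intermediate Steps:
m(F) = -8 + F
m(-2)*(-46 + 1/24) = (-8 - 2)*(-46 + 1/24) = -10*(-46 + 1/24) = -10*(-1103/24) = 5515/12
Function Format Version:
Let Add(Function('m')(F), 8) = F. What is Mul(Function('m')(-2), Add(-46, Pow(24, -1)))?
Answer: Rational(5515, 12) ≈ 459.58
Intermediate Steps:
Function('m')(F) = Add(-8, F)
Mul(Function('m')(-2), Add(-46, Pow(24, -1))) = Mul(Add(-8, -2), Add(-46, Pow(24, -1))) = Mul(-10, Add(-46, Rational(1, 24))) = Mul(-10, Rational(-1103, 24)) = Rational(5515, 12)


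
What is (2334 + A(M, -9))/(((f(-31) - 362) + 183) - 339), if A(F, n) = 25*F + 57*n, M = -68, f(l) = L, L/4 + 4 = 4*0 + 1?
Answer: -121/530 ≈ -0.22830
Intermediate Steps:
L = -12 (L = -16 + 4*(4*0 + 1) = -16 + 4*(0 + 1) = -16 + 4*1 = -16 + 4 = -12)
f(l) = -12
(2334 + A(M, -9))/(((f(-31) - 362) + 183) - 339) = (2334 + (25*(-68) + 57*(-9)))/(((-12 - 362) + 183) - 339) = (2334 + (-1700 - 513))/((-374 + 183) - 339) = (2334 - 2213)/(-191 - 339) = 121/(-530) = 121*(-1/530) = -121/530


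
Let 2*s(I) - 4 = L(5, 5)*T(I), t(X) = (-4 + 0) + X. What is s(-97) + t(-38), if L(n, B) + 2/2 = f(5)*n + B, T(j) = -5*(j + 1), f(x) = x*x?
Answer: 30920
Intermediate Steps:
f(x) = x**2
T(j) = -5 - 5*j (T(j) = -5*(1 + j) = -5 - 5*j)
L(n, B) = -1 + B + 25*n (L(n, B) = -1 + (5**2*n + B) = -1 + (25*n + B) = -1 + (B + 25*n) = -1 + B + 25*n)
t(X) = -4 + X
s(I) = -641/2 - 645*I/2 (s(I) = 2 + ((-1 + 5 + 25*5)*(-5 - 5*I))/2 = 2 + ((-1 + 5 + 125)*(-5 - 5*I))/2 = 2 + (129*(-5 - 5*I))/2 = 2 + (-645 - 645*I)/2 = 2 + (-645/2 - 645*I/2) = -641/2 - 645*I/2)
s(-97) + t(-38) = (-641/2 - 645/2*(-97)) + (-4 - 38) = (-641/2 + 62565/2) - 42 = 30962 - 42 = 30920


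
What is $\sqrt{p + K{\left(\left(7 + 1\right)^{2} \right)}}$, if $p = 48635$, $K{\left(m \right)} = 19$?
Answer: $3 \sqrt{5406} \approx 220.58$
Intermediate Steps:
$\sqrt{p + K{\left(\left(7 + 1\right)^{2} \right)}} = \sqrt{48635 + 19} = \sqrt{48654} = 3 \sqrt{5406}$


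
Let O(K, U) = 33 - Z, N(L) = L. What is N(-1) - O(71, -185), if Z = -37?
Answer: -71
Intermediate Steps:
O(K, U) = 70 (O(K, U) = 33 - 1*(-37) = 33 + 37 = 70)
N(-1) - O(71, -185) = -1 - 1*70 = -1 - 70 = -71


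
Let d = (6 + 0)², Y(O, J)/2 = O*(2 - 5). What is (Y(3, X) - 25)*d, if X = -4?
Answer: -1548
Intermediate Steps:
Y(O, J) = -6*O (Y(O, J) = 2*(O*(2 - 5)) = 2*(O*(-3)) = 2*(-3*O) = -6*O)
d = 36 (d = 6² = 36)
(Y(3, X) - 25)*d = (-6*3 - 25)*36 = (-18 - 25)*36 = -43*36 = -1548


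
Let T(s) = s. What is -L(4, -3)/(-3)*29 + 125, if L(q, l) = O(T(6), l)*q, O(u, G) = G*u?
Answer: -571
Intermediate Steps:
L(q, l) = 6*l*q (L(q, l) = (l*6)*q = (6*l)*q = 6*l*q)
-L(4, -3)/(-3)*29 + 125 = -6*(-3)*4/(-3)*29 + 125 = -(-72)*(-1)/3*29 + 125 = -1*24*29 + 125 = -24*29 + 125 = -696 + 125 = -571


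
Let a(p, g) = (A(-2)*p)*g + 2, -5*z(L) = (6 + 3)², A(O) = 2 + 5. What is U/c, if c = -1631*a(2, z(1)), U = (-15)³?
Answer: -16875/1833244 ≈ -0.0092050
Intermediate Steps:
A(O) = 7
z(L) = -81/5 (z(L) = -(6 + 3)²/5 = -⅕*9² = -⅕*81 = -81/5)
a(p, g) = 2 + 7*g*p (a(p, g) = (7*p)*g + 2 = 7*g*p + 2 = 2 + 7*g*p)
U = -3375
c = 1833244/5 (c = -1631*(2 + 7*(-81/5)*2) = -1631*(2 - 1134/5) = -1631*(-1124/5) = 1833244/5 ≈ 3.6665e+5)
U/c = -3375/1833244/5 = -3375*5/1833244 = -16875/1833244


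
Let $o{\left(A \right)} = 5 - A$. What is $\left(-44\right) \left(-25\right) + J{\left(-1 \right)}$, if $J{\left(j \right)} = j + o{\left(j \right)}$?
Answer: $1105$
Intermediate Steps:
$J{\left(j \right)} = 5$ ($J{\left(j \right)} = j - \left(-5 + j\right) = 5$)
$\left(-44\right) \left(-25\right) + J{\left(-1 \right)} = \left(-44\right) \left(-25\right) + 5 = 1100 + 5 = 1105$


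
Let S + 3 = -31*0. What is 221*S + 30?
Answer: -633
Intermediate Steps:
S = -3 (S = -3 - 31*0 = -3 + 0 = -3)
221*S + 30 = 221*(-3) + 30 = -663 + 30 = -633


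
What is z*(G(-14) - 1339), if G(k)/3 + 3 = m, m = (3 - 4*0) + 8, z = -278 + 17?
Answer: 343215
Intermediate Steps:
z = -261
m = 11 (m = (3 + 0) + 8 = 3 + 8 = 11)
G(k) = 24 (G(k) = -9 + 3*11 = -9 + 33 = 24)
z*(G(-14) - 1339) = -261*(24 - 1339) = -261*(-1315) = 343215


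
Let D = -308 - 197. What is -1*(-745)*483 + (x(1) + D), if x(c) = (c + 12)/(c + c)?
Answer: 718673/2 ≈ 3.5934e+5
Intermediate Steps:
x(c) = (12 + c)/(2*c) (x(c) = (12 + c)/((2*c)) = (12 + c)*(1/(2*c)) = (12 + c)/(2*c))
D = -505
-1*(-745)*483 + (x(1) + D) = -1*(-745)*483 + ((1/2)*(12 + 1)/1 - 505) = 745*483 + ((1/2)*1*13 - 505) = 359835 + (13/2 - 505) = 359835 - 997/2 = 718673/2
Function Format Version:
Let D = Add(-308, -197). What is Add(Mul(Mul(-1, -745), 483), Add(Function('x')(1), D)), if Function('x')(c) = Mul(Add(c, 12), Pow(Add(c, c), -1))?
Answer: Rational(718673, 2) ≈ 3.5934e+5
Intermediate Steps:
Function('x')(c) = Mul(Rational(1, 2), Pow(c, -1), Add(12, c)) (Function('x')(c) = Mul(Add(12, c), Pow(Mul(2, c), -1)) = Mul(Add(12, c), Mul(Rational(1, 2), Pow(c, -1))) = Mul(Rational(1, 2), Pow(c, -1), Add(12, c)))
D = -505
Add(Mul(Mul(-1, -745), 483), Add(Function('x')(1), D)) = Add(Mul(Mul(-1, -745), 483), Add(Mul(Rational(1, 2), Pow(1, -1), Add(12, 1)), -505)) = Add(Mul(745, 483), Add(Mul(Rational(1, 2), 1, 13), -505)) = Add(359835, Add(Rational(13, 2), -505)) = Add(359835, Rational(-997, 2)) = Rational(718673, 2)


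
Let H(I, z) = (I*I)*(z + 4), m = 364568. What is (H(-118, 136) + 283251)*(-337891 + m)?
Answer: 59559363647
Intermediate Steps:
H(I, z) = I²*(4 + z)
(H(-118, 136) + 283251)*(-337891 + m) = ((-118)²*(4 + 136) + 283251)*(-337891 + 364568) = (13924*140 + 283251)*26677 = (1949360 + 283251)*26677 = 2232611*26677 = 59559363647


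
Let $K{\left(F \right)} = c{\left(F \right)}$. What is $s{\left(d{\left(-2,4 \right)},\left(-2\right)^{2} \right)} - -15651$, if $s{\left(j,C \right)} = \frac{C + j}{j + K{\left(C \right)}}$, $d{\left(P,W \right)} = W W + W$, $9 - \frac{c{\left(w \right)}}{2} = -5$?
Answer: $\frac{31303}{2} \approx 15652.0$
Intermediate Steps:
$c{\left(w \right)} = 28$ ($c{\left(w \right)} = 18 - -10 = 18 + 10 = 28$)
$d{\left(P,W \right)} = W + W^{2}$ ($d{\left(P,W \right)} = W^{2} + W = W + W^{2}$)
$K{\left(F \right)} = 28$
$s{\left(j,C \right)} = \frac{C + j}{28 + j}$ ($s{\left(j,C \right)} = \frac{C + j}{j + 28} = \frac{C + j}{28 + j}$)
$s{\left(d{\left(-2,4 \right)},\left(-2\right)^{2} \right)} - -15651 = \frac{\left(-2\right)^{2} + 4 \left(1 + 4\right)}{28 + 4 \left(1 + 4\right)} - -15651 = \frac{4 + 4 \cdot 5}{28 + 4 \cdot 5} + 15651 = \frac{4 + 20}{28 + 20} + 15651 = \frac{1}{48} \cdot 24 + 15651 = \frac{1}{2} + 15651 = \frac{31303}{2}$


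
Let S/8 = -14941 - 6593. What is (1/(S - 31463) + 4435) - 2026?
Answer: 490797614/203735 ≈ 2409.0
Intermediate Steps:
S = -172272 (S = 8*(-14941 - 6593) = 8*(-21534) = -172272)
(1/(S - 31463) + 4435) - 2026 = (1/(-172272 - 31463) + 4435) - 2026 = (1/(-203735) + 4435) - 2026 = (-1/203735 + 4435) - 2026 = 903564724/203735 - 2026 = 490797614/203735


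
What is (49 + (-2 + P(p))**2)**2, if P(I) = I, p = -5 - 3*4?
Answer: 168100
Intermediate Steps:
p = -17 (p = -5 - 12 = -17)
(49 + (-2 + P(p))**2)**2 = (49 + (-2 - 17)**2)**2 = (49 + (-19)**2)**2 = (49 + 361)**2 = 410**2 = 168100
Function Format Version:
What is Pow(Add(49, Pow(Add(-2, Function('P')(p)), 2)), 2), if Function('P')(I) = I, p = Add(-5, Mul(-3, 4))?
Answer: 168100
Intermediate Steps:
p = -17 (p = Add(-5, -12) = -17)
Pow(Add(49, Pow(Add(-2, Function('P')(p)), 2)), 2) = Pow(Add(49, Pow(Add(-2, -17), 2)), 2) = Pow(Add(49, Pow(-19, 2)), 2) = Pow(Add(49, 361), 2) = Pow(410, 2) = 168100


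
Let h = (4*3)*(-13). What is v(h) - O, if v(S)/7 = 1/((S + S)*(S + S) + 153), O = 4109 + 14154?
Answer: -1780587704/97497 ≈ -18263.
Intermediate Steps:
O = 18263
h = -156 (h = 12*(-13) = -156)
v(S) = 7/(153 + 4*S²) (v(S) = 7/((S + S)*(S + S) + 153) = 7/((2*S)*(2*S) + 153) = 7/(4*S² + 153) = 7/(153 + 4*S²))
v(h) - O = 7/(153 + 4*(-156)²) - 1*18263 = 7/(153 + 4*24336) - 18263 = 7/(153 + 97344) - 18263 = 7/97497 - 18263 = -1780587704/97497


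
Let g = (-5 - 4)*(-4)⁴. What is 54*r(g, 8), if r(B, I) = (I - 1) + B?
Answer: -124038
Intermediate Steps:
g = -2304 (g = -9*256 = -2304)
r(B, I) = -1 + B + I (r(B, I) = (-1 + I) + B = -1 + B + I)
54*r(g, 8) = 54*(-1 - 2304 + 8) = 54*(-2297) = -124038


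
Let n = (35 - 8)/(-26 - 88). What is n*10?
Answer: -45/19 ≈ -2.3684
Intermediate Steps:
n = -9/38 (n = 27/(-114) = 27*(-1/114) = -9/38 ≈ -0.23684)
n*10 = -9/38*10 = -45/19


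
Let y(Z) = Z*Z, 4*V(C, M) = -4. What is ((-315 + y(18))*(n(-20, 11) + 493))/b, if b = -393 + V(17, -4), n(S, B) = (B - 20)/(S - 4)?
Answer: -35523/3152 ≈ -11.270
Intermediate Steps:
V(C, M) = -1 (V(C, M) = (¼)*(-4) = -1)
n(S, B) = (-20 + B)/(-4 + S)
y(Z) = Z²
b = -394 (b = -393 - 1 = -394)
((-315 + y(18))*(n(-20, 11) + 493))/b = ((-315 + 18²)*((-20 + 11)/(-4 - 20) + 493))/(-394) = ((-315 + 324)*(-9/(-24) + 493))*(-1/394) = (9*(-1/24*(-9) + 493))*(-1/394) = (9*(3/8 + 493))*(-1/394) = (9*(3947/8))*(-1/394) = (35523/8)*(-1/394) = -35523/3152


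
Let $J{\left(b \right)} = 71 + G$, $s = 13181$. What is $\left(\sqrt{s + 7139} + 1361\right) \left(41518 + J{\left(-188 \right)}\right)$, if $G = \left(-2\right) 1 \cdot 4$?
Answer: $56591741 + 166324 \sqrt{1270} \approx 6.2519 \cdot 10^{7}$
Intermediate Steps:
$G = -8$ ($G = \left(-2\right) 4 = -8$)
$J{\left(b \right)} = 63$ ($J{\left(b \right)} = 71 - 8 = 63$)
$\left(\sqrt{s + 7139} + 1361\right) \left(41518 + J{\left(-188 \right)}\right) = \left(\sqrt{13181 + 7139} + 1361\right) \left(41518 + 63\right) = \left(\sqrt{20320} + 1361\right) 41581 = \left(4 \sqrt{1270} + 1361\right) 41581 = \left(1361 + 4 \sqrt{1270}\right) 41581 = 56591741 + 166324 \sqrt{1270}$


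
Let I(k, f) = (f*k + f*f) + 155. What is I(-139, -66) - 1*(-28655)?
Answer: 42340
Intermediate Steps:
I(k, f) = 155 + f² + f*k (I(k, f) = (f*k + f²) + 155 = (f² + f*k) + 155 = 155 + f² + f*k)
I(-139, -66) - 1*(-28655) = (155 + (-66)² - 66*(-139)) - 1*(-28655) = (155 + 4356 + 9174) + 28655 = 13685 + 28655 = 42340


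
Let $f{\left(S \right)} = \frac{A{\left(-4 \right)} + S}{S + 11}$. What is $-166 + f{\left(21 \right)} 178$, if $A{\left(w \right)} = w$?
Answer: $- \frac{1143}{16} \approx -71.438$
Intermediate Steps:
$f{\left(S \right)} = \frac{-4 + S}{11 + S}$ ($f{\left(S \right)} = \frac{-4 + S}{S + 11} = \frac{-4 + S}{11 + S}$)
$-166 + f{\left(21 \right)} 178 = -166 + \frac{-4 + 21}{11 + 21} \cdot 178 = -166 + \frac{1}{32} \cdot 17 \cdot 178 = -166 + \frac{17}{32} \cdot 178 = -166 + \frac{1513}{16} = - \frac{1143}{16}$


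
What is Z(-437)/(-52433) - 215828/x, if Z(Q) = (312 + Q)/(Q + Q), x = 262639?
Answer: -9890662153851/12035810900438 ≈ -0.82177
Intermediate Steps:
Z(Q) = (312 + Q)/(2*Q) (Z(Q) = (312 + Q)/((2*Q)) = (312 + Q)*(1/(2*Q)) = (312 + Q)/(2*Q))
Z(-437)/(-52433) - 215828/x = ((1/2)*(312 - 437)/(-437))/(-52433) - 215828/262639 = ((1/2)*(-1/437)*(-125))*(-1/52433) - 215828*1/262639 = (125/874)*(-1/52433) - 215828/262639 = -125/45826442 - 215828/262639 = -9890662153851/12035810900438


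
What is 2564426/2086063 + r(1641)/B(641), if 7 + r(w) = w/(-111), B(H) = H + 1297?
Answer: 91101681989/74791616739 ≈ 1.2181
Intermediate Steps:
B(H) = 1297 + H
r(w) = -7 - w/111 (r(w) = -7 + w/(-111) = -7 + w*(-1/111) = -7 - w/111)
2564426/2086063 + r(1641)/B(641) = 2564426/2086063 + (-7 - 1/111*1641)/(1297 + 641) = 2564426*(1/2086063) + (-7 - 547/37)/1938 = 2564426/2086063 - 806/37*1/1938 = 2564426/2086063 - 403/35853 = 91101681989/74791616739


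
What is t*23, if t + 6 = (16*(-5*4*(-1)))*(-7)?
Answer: -51658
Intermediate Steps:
t = -2246 (t = -6 + (16*(-5*4*(-1)))*(-7) = -6 + (16*(-20*(-1)))*(-7) = -6 + (16*20)*(-7) = -6 + 320*(-7) = -6 - 2240 = -2246)
t*23 = -2246*23 = -51658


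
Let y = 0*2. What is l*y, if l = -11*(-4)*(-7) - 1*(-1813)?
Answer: 0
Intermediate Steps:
l = 1505 (l = 44*(-7) + 1813 = -308 + 1813 = 1505)
y = 0
l*y = 1505*0 = 0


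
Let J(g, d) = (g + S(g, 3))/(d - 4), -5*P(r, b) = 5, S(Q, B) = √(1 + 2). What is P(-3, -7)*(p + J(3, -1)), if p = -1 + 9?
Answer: -37/5 + √3/5 ≈ -7.0536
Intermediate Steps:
S(Q, B) = √3
P(r, b) = -1 (P(r, b) = -⅕*5 = -1)
J(g, d) = (g + √3)/(-4 + d) (J(g, d) = (g + √3)/(d - 4) = (g + √3)/(-4 + d))
p = 8
P(-3, -7)*(p + J(3, -1)) = -(8 + (3 + √3)/(-4 - 1)) = -(8 + (3 + √3)/(-5)) = -(8 - (3 + √3)/5) = -(8 + (-⅗ - √3/5)) = -(37/5 - √3/5) = -37/5 + √3/5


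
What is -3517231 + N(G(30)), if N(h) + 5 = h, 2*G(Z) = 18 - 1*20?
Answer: -3517237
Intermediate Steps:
G(Z) = -1 (G(Z) = (18 - 1*20)/2 = (18 - 20)/2 = (½)*(-2) = -1)
N(h) = -5 + h
-3517231 + N(G(30)) = -3517231 + (-5 - 1) = -3517231 - 6 = -3517237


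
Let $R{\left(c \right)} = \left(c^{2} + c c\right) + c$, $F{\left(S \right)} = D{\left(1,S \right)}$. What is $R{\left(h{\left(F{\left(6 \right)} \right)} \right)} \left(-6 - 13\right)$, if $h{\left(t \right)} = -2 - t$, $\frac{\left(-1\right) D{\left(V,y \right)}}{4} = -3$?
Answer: $-7182$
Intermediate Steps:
$D{\left(V,y \right)} = 12$ ($D{\left(V,y \right)} = \left(-4\right) \left(-3\right) = 12$)
$F{\left(S \right)} = 12$
$R{\left(c \right)} = c + 2 c^{2}$ ($R{\left(c \right)} = \left(c^{2} + c^{2}\right) + c = 2 c^{2} + c = c + 2 c^{2}$)
$R{\left(h{\left(F{\left(6 \right)} \right)} \right)} \left(-6 - 13\right) = \left(-2 - 12\right) \left(1 + 2 \left(-2 - 12\right)\right) \left(-6 - 13\right) = \left(-2 - 12\right) \left(1 + 2 \left(-2 - 12\right)\right) \left(-19\right) = - 14 \left(1 + 2 \left(-14\right)\right) \left(-19\right) = - 14 \left(1 - 28\right) \left(-19\right) = \left(-14\right) \left(-27\right) \left(-19\right) = 378 \left(-19\right) = -7182$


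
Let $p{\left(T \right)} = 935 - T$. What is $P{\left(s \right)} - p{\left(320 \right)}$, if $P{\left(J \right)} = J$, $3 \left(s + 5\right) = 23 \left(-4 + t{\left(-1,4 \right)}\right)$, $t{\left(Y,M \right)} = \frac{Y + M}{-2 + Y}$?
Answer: $- \frac{1975}{3} \approx -658.33$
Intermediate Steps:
$t{\left(Y,M \right)} = \frac{M + Y}{-2 + Y}$
$s = - \frac{130}{3}$ ($s = -5 + \frac{23 \left(-4 + \frac{4 - 1}{-2 - 1}\right)}{3} = -5 + \frac{23 \left(-4 + \frac{1}{-3} \cdot 3\right)}{3} = -5 + \frac{23 \left(-4 - 1\right)}{3} = -5 + \frac{23 \left(-5\right)}{3} = -5 + \frac{1}{3} \left(-115\right) = -5 - \frac{115}{3} = - \frac{130}{3} \approx -43.333$)
$P{\left(s \right)} - p{\left(320 \right)} = - \frac{130}{3} - \left(935 - 320\right) = - \frac{130}{3} - 615 = - \frac{1975}{3}$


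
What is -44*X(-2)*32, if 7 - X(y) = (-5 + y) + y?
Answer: -22528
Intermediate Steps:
X(y) = 12 - 2*y (X(y) = 7 - ((-5 + y) + y) = 7 - (-5 + 2*y) = 7 + (5 - 2*y) = 12 - 2*y)
-44*X(-2)*32 = -44*(12 - 2*(-2))*32 = -44*(12 + 4)*32 = -44*16*32 = -704*32 = -22528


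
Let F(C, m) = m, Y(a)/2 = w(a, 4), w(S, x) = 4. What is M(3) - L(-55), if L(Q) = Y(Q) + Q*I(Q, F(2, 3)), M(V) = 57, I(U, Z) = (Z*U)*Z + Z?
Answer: -27011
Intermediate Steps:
Y(a) = 8 (Y(a) = 2*4 = 8)
I(U, Z) = Z + U*Z² (I(U, Z) = (U*Z)*Z + Z = U*Z² + Z = Z + U*Z²)
L(Q) = 8 + Q*(3 + 9*Q) (L(Q) = 8 + Q*(3*(1 + Q*3)) = 8 + Q*(3*(1 + 3*Q)) = 8 + Q*(3 + 9*Q))
M(3) - L(-55) = 57 - (8 + 3*(-55)*(1 + 3*(-55))) = 57 - (8 + 3*(-55)*(1 - 165)) = 57 - (8 + 3*(-55)*(-164)) = 57 - (8 + 27060) = 57 - 1*27068 = 57 - 27068 = -27011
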